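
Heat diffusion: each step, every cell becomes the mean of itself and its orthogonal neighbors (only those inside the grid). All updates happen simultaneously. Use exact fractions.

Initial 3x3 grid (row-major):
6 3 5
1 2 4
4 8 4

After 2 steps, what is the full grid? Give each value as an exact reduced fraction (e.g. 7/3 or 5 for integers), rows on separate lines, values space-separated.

Answer: 127/36 56/15 47/12
871/240 191/50 1001/240
145/36 533/120 163/36

Derivation:
After step 1:
  10/3 4 4
  13/4 18/5 15/4
  13/3 9/2 16/3
After step 2:
  127/36 56/15 47/12
  871/240 191/50 1001/240
  145/36 533/120 163/36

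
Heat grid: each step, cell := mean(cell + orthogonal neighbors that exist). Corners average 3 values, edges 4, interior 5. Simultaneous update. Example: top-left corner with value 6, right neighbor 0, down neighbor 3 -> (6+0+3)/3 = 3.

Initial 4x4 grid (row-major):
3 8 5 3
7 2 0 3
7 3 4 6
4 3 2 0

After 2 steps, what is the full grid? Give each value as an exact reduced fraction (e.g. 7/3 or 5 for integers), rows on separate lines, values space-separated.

After step 1:
  6 9/2 4 11/3
  19/4 4 14/5 3
  21/4 19/5 3 13/4
  14/3 3 9/4 8/3
After step 2:
  61/12 37/8 449/120 32/9
  5 397/100 84/25 763/240
  277/60 381/100 151/50 143/48
  155/36 823/240 131/48 49/18

Answer: 61/12 37/8 449/120 32/9
5 397/100 84/25 763/240
277/60 381/100 151/50 143/48
155/36 823/240 131/48 49/18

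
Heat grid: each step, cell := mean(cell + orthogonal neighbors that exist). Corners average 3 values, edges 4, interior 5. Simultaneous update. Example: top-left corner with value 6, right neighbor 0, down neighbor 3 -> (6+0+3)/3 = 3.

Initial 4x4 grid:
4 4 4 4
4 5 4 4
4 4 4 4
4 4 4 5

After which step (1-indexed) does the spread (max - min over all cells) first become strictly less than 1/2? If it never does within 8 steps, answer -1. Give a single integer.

Step 1: max=13/3, min=4, spread=1/3
  -> spread < 1/2 first at step 1
Step 2: max=77/18, min=4, spread=5/18
Step 3: max=905/216, min=163/40, spread=31/270
Step 4: max=135517/32400, min=14683/3600, spread=337/3240
Step 5: max=4041091/972000, min=443153/108000, spread=26357/486000
Step 6: max=4843621/1166400, min=887153/216000, spread=132487/2916000
Step 7: max=144976651/34992000, min=400041889/97200000, spread=12019637/437400000
Step 8: max=108642560437/26244000000, min=12007958063/2916000000, spread=57093787/2624400000

Answer: 1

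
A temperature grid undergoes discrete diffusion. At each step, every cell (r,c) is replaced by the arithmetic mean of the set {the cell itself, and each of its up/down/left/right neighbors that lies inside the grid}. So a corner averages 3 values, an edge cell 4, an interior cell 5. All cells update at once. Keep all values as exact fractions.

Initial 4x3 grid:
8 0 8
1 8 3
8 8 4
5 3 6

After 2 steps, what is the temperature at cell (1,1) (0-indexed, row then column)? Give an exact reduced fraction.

Answer: 141/25

Derivation:
Step 1: cell (1,1) = 4
Step 2: cell (1,1) = 141/25
Full grid after step 2:
  61/12 25/6 185/36
  75/16 141/25 14/3
  1397/240 529/100 323/60
  49/9 641/120 181/36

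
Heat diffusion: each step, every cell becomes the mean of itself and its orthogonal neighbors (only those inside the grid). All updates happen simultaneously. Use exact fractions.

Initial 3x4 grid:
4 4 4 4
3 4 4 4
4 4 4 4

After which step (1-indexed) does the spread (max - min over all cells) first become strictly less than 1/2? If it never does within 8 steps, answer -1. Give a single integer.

Step 1: max=4, min=11/3, spread=1/3
  -> spread < 1/2 first at step 1
Step 2: max=4, min=893/240, spread=67/240
Step 3: max=4, min=8203/2160, spread=437/2160
Step 4: max=3991/1000, min=3298469/864000, spread=29951/172800
Step 5: max=13421/3375, min=29888179/7776000, spread=206761/1555200
Step 6: max=21434329/5400000, min=11985404429/3110400000, spread=14430763/124416000
Step 7: max=1710347273/432000000, min=721388258311/186624000000, spread=139854109/1492992000
Step 8: max=153668771023/38880000000, min=43367288109749/11197440000000, spread=7114543559/89579520000

Answer: 1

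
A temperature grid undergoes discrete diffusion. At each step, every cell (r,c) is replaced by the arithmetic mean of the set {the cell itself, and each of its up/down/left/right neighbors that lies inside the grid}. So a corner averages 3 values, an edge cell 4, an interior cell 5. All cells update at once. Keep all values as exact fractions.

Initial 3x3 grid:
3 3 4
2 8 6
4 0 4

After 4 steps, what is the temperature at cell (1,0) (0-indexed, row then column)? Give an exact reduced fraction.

Step 1: cell (1,0) = 17/4
Step 2: cell (1,0) = 763/240
Step 3: cell (1,0) = 53321/14400
Step 4: cell (1,0) = 3107587/864000
Full grid after step 4:
  497261/129600 571577/144000 139459/32400
  3107587/864000 1437769/360000 1774481/432000
  156137/43200 802553/216000 263693/64800

Answer: 3107587/864000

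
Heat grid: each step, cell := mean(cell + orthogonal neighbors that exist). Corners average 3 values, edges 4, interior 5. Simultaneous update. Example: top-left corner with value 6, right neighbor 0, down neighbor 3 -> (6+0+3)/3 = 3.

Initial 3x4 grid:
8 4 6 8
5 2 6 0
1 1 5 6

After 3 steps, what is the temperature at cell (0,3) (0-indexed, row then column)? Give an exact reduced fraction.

Step 1: cell (0,3) = 14/3
Step 2: cell (0,3) = 47/9
Step 3: cell (0,3) = 2587/540
Full grid after step 3:
  1247/270 16697/3600 8881/1800 2587/540
  769/200 8179/2000 25217/6000 16627/3600
  7151/2160 23969/7200 28249/7200 8803/2160

Answer: 2587/540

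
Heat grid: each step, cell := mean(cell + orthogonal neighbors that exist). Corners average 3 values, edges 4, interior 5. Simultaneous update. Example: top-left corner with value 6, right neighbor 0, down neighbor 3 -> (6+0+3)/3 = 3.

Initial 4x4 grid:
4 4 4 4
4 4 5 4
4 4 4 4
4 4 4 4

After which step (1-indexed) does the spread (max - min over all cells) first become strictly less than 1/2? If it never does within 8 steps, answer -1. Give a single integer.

Step 1: max=17/4, min=4, spread=1/4
  -> spread < 1/2 first at step 1
Step 2: max=211/50, min=4, spread=11/50
Step 3: max=9967/2400, min=4, spread=367/2400
Step 4: max=44771/10800, min=2413/600, spread=1337/10800
Step 5: max=1337669/324000, min=72469/18000, spread=33227/324000
Step 6: max=40094327/9720000, min=436049/108000, spread=849917/9720000
Step 7: max=1200114347/291600000, min=6548533/1620000, spread=21378407/291600000
Step 8: max=35958462371/8748000000, min=1967688343/486000000, spread=540072197/8748000000

Answer: 1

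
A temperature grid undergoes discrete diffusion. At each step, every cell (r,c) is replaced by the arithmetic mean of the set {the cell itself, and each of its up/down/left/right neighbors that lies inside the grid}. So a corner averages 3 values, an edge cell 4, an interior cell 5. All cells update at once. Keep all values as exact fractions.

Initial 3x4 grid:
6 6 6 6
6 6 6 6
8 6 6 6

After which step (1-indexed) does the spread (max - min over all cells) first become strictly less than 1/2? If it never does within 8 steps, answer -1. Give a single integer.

Step 1: max=20/3, min=6, spread=2/3
Step 2: max=59/9, min=6, spread=5/9
Step 3: max=689/108, min=6, spread=41/108
  -> spread < 1/2 first at step 3
Step 4: max=81977/12960, min=6, spread=4217/12960
Step 5: max=4874749/777600, min=21679/3600, spread=38417/155520
Step 6: max=291136211/46656000, min=434597/72000, spread=1903471/9331200
Step 7: max=17397149089/2799360000, min=13075759/2160000, spread=18038617/111974400
Step 8: max=1041037782851/167961600000, min=1179326759/194400000, spread=883978523/6718464000

Answer: 3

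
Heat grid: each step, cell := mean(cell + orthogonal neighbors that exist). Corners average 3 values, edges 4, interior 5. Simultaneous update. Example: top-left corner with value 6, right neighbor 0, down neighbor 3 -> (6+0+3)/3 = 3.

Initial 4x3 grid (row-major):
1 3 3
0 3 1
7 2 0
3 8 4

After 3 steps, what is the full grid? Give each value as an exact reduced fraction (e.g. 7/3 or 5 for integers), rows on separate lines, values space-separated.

Answer: 4613/2160 16093/7200 1097/540
19643/7200 13969/6000 1073/450
2707/800 3379/1000 3323/1200
155/36 6109/1600 517/144

Derivation:
After step 1:
  4/3 5/2 7/3
  11/4 9/5 7/4
  3 4 7/4
  6 17/4 4
After step 2:
  79/36 239/120 79/36
  533/240 64/25 229/120
  63/16 74/25 23/8
  53/12 73/16 10/3
After step 3:
  4613/2160 16093/7200 1097/540
  19643/7200 13969/6000 1073/450
  2707/800 3379/1000 3323/1200
  155/36 6109/1600 517/144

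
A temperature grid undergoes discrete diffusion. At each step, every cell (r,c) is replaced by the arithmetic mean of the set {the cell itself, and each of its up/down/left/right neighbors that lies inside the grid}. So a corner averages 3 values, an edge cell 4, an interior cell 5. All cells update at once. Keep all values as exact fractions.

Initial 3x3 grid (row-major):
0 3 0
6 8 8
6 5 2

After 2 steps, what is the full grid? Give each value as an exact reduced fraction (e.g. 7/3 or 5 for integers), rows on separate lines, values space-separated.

After step 1:
  3 11/4 11/3
  5 6 9/2
  17/3 21/4 5
After step 2:
  43/12 185/48 131/36
  59/12 47/10 115/24
  191/36 263/48 59/12

Answer: 43/12 185/48 131/36
59/12 47/10 115/24
191/36 263/48 59/12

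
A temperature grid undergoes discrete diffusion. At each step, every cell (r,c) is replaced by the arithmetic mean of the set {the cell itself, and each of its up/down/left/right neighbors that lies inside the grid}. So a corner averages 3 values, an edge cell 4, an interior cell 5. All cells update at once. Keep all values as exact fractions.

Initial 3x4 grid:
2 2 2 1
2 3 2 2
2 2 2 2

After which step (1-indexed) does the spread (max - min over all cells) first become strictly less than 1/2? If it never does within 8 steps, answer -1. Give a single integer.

Step 1: max=9/4, min=5/3, spread=7/12
Step 2: max=223/100, min=31/18, spread=457/900
Step 3: max=10411/4800, min=4027/2160, spread=13159/43200
  -> spread < 1/2 first at step 3
Step 4: max=92951/43200, min=245153/129600, spread=337/1296
Step 5: max=36798691/17280000, min=15075127/7776000, spread=29685679/155520000
Step 6: max=329769581/155520000, min=912742493/466560000, spread=61253/373248
Step 7: max=19643739679/9331200000, min=55338146287/27993600000, spread=14372291/111974400
Step 8: max=1173505543661/559872000000, min=3339925204733/1679616000000, spread=144473141/1343692800

Answer: 3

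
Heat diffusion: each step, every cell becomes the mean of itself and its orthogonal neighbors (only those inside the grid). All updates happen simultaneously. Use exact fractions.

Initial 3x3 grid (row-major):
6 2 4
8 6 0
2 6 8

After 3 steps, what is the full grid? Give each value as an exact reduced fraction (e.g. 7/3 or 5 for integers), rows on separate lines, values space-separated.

After step 1:
  16/3 9/2 2
  11/2 22/5 9/2
  16/3 11/2 14/3
After step 2:
  46/9 487/120 11/3
  617/120 122/25 467/120
  49/9 199/40 44/9
After step 3:
  644/135 31889/7200 697/180
  37039/7200 1721/375 31189/7200
  2801/540 12113/2400 619/135

Answer: 644/135 31889/7200 697/180
37039/7200 1721/375 31189/7200
2801/540 12113/2400 619/135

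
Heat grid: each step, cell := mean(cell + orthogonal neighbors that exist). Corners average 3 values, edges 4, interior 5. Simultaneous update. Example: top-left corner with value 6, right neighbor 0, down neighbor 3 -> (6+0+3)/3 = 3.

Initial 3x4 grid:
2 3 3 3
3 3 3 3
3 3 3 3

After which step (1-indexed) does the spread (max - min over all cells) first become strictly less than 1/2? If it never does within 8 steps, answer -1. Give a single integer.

Answer: 1

Derivation:
Step 1: max=3, min=8/3, spread=1/3
  -> spread < 1/2 first at step 1
Step 2: max=3, min=49/18, spread=5/18
Step 3: max=3, min=607/216, spread=41/216
Step 4: max=3, min=73543/25920, spread=4217/25920
Step 5: max=21521/7200, min=4456451/1555200, spread=38417/311040
Step 6: max=429403/144000, min=268735789/93312000, spread=1903471/18662400
Step 7: max=12844241/4320000, min=16195170911/5598720000, spread=18038617/223948800
Step 8: max=1153473241/388800000, min=974501417149/335923200000, spread=883978523/13436928000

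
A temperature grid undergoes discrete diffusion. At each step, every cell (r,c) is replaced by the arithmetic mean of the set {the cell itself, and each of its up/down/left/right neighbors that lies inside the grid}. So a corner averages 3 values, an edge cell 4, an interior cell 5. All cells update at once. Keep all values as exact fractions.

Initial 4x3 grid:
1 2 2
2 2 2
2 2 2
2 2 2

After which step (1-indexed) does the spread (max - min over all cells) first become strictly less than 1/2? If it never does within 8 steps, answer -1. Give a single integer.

Answer: 1

Derivation:
Step 1: max=2, min=5/3, spread=1/3
  -> spread < 1/2 first at step 1
Step 2: max=2, min=31/18, spread=5/18
Step 3: max=2, min=391/216, spread=41/216
Step 4: max=2, min=47623/25920, spread=4217/25920
Step 5: max=14321/7200, min=2901251/1555200, spread=38417/311040
Step 6: max=285403/144000, min=175423789/93312000, spread=1903471/18662400
Step 7: max=8524241/4320000, min=10596450911/5598720000, spread=18038617/223948800
Step 8: max=764673241/388800000, min=638578217149/335923200000, spread=883978523/13436928000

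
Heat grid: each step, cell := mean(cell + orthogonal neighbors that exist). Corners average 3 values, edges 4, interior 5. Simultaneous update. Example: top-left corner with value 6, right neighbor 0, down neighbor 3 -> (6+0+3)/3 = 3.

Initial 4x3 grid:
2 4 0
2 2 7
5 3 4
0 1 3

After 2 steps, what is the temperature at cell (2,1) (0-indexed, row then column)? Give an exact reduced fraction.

Step 1: cell (2,1) = 3
Step 2: cell (2,1) = 151/50
Full grid after step 2:
  89/36 179/60 107/36
  691/240 73/25 443/120
  41/16 151/50 79/24
  25/12 113/48 26/9

Answer: 151/50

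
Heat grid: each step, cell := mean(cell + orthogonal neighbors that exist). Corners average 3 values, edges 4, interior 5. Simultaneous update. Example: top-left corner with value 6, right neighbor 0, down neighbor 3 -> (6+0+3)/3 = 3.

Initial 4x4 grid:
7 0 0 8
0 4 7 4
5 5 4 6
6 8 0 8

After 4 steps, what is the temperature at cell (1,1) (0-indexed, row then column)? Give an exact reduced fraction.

Answer: 355591/90000

Derivation:
Step 1: cell (1,1) = 16/5
Step 2: cell (1,1) = 379/100
Step 3: cell (1,1) = 11263/3000
Step 4: cell (1,1) = 355591/90000
Full grid after step 4:
  110821/32400 381427/108000 9523/2400 93733/21600
  50849/13500 355591/90000 10231/2400 66169/14400
  60299/13500 801671/180000 16907/3600 1046791/216000
  309293/64800 1052999/216000 1050271/216000 161297/32400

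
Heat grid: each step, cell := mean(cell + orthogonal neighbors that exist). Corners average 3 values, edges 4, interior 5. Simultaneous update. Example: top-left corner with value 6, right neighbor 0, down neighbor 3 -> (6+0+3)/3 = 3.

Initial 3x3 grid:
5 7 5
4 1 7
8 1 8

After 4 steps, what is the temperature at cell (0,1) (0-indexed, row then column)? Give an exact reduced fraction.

Answer: 425761/86400

Derivation:
Step 1: cell (0,1) = 9/2
Step 2: cell (0,1) = 121/24
Step 3: cell (0,1) = 7103/1440
Step 4: cell (0,1) = 425761/86400
Full grid after step 4:
  7721/1620 425761/86400 131201/25920
  402961/86400 345239/72000 862547/172800
  14827/3240 407461/86400 126281/25920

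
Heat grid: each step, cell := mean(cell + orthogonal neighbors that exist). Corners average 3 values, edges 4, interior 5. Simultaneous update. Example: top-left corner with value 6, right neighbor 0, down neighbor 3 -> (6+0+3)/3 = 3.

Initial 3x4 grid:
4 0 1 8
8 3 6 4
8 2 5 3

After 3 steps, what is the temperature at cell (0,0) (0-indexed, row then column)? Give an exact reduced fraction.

Answer: 1463/360

Derivation:
Step 1: cell (0,0) = 4
Step 2: cell (0,0) = 47/12
Step 3: cell (0,0) = 1463/360
Full grid after step 3:
  1463/360 2949/800 27761/7200 2207/540
  21829/4800 1047/250 11989/3000 62377/14400
  3571/720 5411/1200 1289/300 1027/240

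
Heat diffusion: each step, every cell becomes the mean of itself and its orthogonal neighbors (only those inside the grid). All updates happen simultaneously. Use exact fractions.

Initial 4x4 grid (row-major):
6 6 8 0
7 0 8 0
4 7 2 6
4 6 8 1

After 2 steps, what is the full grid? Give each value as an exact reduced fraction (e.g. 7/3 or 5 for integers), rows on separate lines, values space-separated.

Answer: 187/36 673/120 503/120 35/9
1301/240 89/20 122/25 721/240
1093/240 547/100 201/50 339/80
197/36 569/120 217/40 23/6

Derivation:
After step 1:
  19/3 5 11/2 8/3
  17/4 28/5 18/5 7/2
  11/2 19/5 31/5 9/4
  14/3 25/4 17/4 5
After step 2:
  187/36 673/120 503/120 35/9
  1301/240 89/20 122/25 721/240
  1093/240 547/100 201/50 339/80
  197/36 569/120 217/40 23/6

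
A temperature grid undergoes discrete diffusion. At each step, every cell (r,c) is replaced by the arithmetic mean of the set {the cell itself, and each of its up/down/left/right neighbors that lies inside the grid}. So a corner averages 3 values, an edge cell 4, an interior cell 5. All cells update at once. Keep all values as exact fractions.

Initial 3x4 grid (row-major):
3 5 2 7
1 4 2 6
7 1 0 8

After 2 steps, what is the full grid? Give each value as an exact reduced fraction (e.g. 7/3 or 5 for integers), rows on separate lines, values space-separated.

Answer: 41/12 131/40 153/40 59/12
247/80 313/100 179/50 1093/240
13/4 227/80 793/240 79/18

Derivation:
After step 1:
  3 7/2 4 5
  15/4 13/5 14/5 23/4
  3 3 11/4 14/3
After step 2:
  41/12 131/40 153/40 59/12
  247/80 313/100 179/50 1093/240
  13/4 227/80 793/240 79/18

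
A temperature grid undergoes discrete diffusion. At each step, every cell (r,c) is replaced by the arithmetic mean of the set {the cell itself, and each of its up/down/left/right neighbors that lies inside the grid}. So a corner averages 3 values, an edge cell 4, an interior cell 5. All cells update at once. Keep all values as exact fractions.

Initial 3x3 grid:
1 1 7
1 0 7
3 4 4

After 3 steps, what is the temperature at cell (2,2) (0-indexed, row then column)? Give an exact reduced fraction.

Step 1: cell (2,2) = 5
Step 2: cell (2,2) = 49/12
Step 3: cell (2,2) = 929/240
Full grid after step 3:
  731/360 12959/4800 2617/720
  29777/14400 17749/6000 2989/800
  331/135 44027/14400 929/240

Answer: 929/240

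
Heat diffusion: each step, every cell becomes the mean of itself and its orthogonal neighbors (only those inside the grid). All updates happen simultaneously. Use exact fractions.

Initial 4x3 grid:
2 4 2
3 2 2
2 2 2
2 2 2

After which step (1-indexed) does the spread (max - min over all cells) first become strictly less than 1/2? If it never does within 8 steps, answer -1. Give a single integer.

Step 1: max=3, min=2, spread=1
Step 2: max=323/120, min=2, spread=83/120
Step 3: max=13/5, min=2, spread=3/5
Step 4: max=53707/21600, min=18553/9000, spread=45899/108000
  -> spread < 1/2 first at step 4
Step 5: max=3184483/1296000, min=24971/12000, spread=97523/259200
Step 6: max=62477239/25920000, min=35749/16875, spread=302671/1036800
Step 7: max=11131401503/4665600000, min=69323837/32400000, spread=45950759/186624000
Step 8: max=660885693677/279936000000, min=1401397661/648000000, spread=443855233/2239488000

Answer: 4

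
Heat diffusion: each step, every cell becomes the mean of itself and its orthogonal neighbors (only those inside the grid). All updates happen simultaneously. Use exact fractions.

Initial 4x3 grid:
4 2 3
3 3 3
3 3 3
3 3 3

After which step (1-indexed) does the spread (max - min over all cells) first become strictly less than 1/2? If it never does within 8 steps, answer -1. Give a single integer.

Step 1: max=13/4, min=8/3, spread=7/12
Step 2: max=37/12, min=43/15, spread=13/60
  -> spread < 1/2 first at step 2
Step 3: max=7301/2400, min=388/135, spread=3629/21600
Step 4: max=72469/24000, min=94799/32400, spread=60683/648000
Step 5: max=650189/216000, min=2850053/972000, spread=30319/388800
Step 6: max=19449233/6480000, min=171959047/58320000, spread=61681/1166400
Step 7: max=583030361/194400000, min=5168252299/1749600000, spread=1580419/34992000
Step 8: max=34924774099/11664000000, min=310794082391/104976000000, spread=7057769/209952000

Answer: 2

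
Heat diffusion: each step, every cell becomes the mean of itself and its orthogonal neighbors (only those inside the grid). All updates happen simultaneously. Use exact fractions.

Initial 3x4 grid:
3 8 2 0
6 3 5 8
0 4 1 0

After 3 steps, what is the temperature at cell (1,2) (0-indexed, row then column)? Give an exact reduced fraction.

Answer: 2063/600

Derivation:
Step 1: cell (1,2) = 19/5
Step 2: cell (1,2) = 37/10
Step 3: cell (1,2) = 2063/600
Full grid after step 3:
  9487/2160 5831/1440 5587/1440 473/135
  149/40 1561/400 2063/600 9653/2880
  3721/1080 2243/720 127/40 727/240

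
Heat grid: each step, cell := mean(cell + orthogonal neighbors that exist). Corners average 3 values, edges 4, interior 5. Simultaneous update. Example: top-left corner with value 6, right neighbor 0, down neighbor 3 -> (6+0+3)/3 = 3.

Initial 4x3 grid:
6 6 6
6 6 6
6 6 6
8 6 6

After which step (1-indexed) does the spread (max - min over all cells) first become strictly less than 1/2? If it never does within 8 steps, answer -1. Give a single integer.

Step 1: max=20/3, min=6, spread=2/3
Step 2: max=59/9, min=6, spread=5/9
Step 3: max=689/108, min=6, spread=41/108
  -> spread < 1/2 first at step 3
Step 4: max=81977/12960, min=6, spread=4217/12960
Step 5: max=4874749/777600, min=21679/3600, spread=38417/155520
Step 6: max=291136211/46656000, min=434597/72000, spread=1903471/9331200
Step 7: max=17397149089/2799360000, min=13075759/2160000, spread=18038617/111974400
Step 8: max=1041037782851/167961600000, min=1179326759/194400000, spread=883978523/6718464000

Answer: 3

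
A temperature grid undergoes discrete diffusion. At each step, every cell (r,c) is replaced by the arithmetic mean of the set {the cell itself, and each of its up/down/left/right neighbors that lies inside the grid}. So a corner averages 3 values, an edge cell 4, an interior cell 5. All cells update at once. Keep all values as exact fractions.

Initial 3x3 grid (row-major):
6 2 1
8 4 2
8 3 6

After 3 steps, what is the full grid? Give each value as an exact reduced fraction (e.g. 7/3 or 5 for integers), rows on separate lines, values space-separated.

After step 1:
  16/3 13/4 5/3
  13/2 19/5 13/4
  19/3 21/4 11/3
After step 2:
  181/36 281/80 49/18
  659/120 441/100 743/240
  217/36 381/80 73/18
After step 3:
  10103/2160 6269/1600 3359/1080
  37723/7200 8509/2000 51421/14400
  11723/2160 23107/4800 4289/1080

Answer: 10103/2160 6269/1600 3359/1080
37723/7200 8509/2000 51421/14400
11723/2160 23107/4800 4289/1080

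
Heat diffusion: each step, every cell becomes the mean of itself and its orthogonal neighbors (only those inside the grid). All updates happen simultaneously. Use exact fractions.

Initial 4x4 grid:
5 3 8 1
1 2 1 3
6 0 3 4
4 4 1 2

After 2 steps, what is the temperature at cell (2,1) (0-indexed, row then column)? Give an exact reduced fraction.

Step 1: cell (2,1) = 3
Step 2: cell (2,1) = 56/25
Full grid after step 2:
  11/3 243/80 303/80 19/6
  213/80 79/25 121/50 253/80
  167/48 56/25 137/50 563/240
  29/9 149/48 533/240 47/18

Answer: 56/25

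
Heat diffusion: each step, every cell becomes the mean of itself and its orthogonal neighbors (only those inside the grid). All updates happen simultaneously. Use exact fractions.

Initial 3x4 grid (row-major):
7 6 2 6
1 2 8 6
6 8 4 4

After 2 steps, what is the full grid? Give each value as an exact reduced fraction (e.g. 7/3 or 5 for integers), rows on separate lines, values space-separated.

Answer: 155/36 233/48 1129/240 97/18
14/3 453/100 269/50 74/15
14/3 21/4 301/60 50/9

Derivation:
After step 1:
  14/3 17/4 11/2 14/3
  4 5 22/5 6
  5 5 6 14/3
After step 2:
  155/36 233/48 1129/240 97/18
  14/3 453/100 269/50 74/15
  14/3 21/4 301/60 50/9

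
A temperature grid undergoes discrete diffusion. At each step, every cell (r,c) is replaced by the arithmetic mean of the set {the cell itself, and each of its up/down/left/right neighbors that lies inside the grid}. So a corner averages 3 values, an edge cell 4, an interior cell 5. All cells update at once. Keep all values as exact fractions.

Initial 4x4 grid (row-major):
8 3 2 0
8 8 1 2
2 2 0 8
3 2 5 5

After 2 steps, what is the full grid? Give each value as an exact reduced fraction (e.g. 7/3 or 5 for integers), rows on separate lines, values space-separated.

Answer: 217/36 1049/240 641/240 67/36
1259/240 431/100 289/100 313/120
923/240 343/100 307/100 157/40
109/36 167/60 19/5 17/4

Derivation:
After step 1:
  19/3 21/4 3/2 4/3
  13/2 22/5 13/5 11/4
  15/4 14/5 16/5 15/4
  7/3 3 3 6
After step 2:
  217/36 1049/240 641/240 67/36
  1259/240 431/100 289/100 313/120
  923/240 343/100 307/100 157/40
  109/36 167/60 19/5 17/4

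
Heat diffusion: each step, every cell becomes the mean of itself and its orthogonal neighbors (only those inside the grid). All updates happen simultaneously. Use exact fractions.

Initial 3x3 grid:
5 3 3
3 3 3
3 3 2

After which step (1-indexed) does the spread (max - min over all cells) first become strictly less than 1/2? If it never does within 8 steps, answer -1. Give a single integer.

Answer: 4

Derivation:
Step 1: max=11/3, min=8/3, spread=1
Step 2: max=32/9, min=49/18, spread=5/6
Step 3: max=365/108, min=607/216, spread=41/72
Step 4: max=21373/6480, min=37541/12960, spread=347/864
  -> spread < 1/2 first at step 4
Step 5: max=1256381/388800, min=2293687/777600, spread=2921/10368
Step 6: max=74436457/23328000, min=139643789/46656000, spread=24611/124416
Step 7: max=4423191329/1399680000, min=8457640783/2799360000, spread=207329/1492992
Step 8: max=263686493413/83980800000, min=510998283701/167961600000, spread=1746635/17915904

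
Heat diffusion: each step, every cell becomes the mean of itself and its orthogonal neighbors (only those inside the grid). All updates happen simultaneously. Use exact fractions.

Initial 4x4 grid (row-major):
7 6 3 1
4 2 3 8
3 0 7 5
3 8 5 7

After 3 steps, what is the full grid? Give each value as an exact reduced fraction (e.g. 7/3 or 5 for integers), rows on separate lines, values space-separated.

After step 1:
  17/3 9/2 13/4 4
  4 3 23/5 17/4
  5/2 4 4 27/4
  14/3 4 27/4 17/3
After step 2:
  85/18 197/48 327/80 23/6
  91/24 201/50 191/50 49/10
  91/24 7/2 261/50 31/6
  67/18 233/48 245/48 115/18
After step 3:
  1817/432 30481/7200 3169/800 3077/720
  14693/3600 23083/6000 8819/2000 443/100
  533/144 25663/6000 27373/6000 4877/900
  1781/432 1237/288 38821/7200 2399/432

Answer: 1817/432 30481/7200 3169/800 3077/720
14693/3600 23083/6000 8819/2000 443/100
533/144 25663/6000 27373/6000 4877/900
1781/432 1237/288 38821/7200 2399/432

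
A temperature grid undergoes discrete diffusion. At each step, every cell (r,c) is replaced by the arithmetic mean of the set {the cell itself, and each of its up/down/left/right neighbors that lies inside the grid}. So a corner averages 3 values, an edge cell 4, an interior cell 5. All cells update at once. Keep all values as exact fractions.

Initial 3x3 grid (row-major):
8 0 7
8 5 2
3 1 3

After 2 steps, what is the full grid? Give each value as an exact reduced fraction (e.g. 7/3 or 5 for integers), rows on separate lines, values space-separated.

After step 1:
  16/3 5 3
  6 16/5 17/4
  4 3 2
After step 2:
  49/9 62/15 49/12
  139/30 429/100 249/80
  13/3 61/20 37/12

Answer: 49/9 62/15 49/12
139/30 429/100 249/80
13/3 61/20 37/12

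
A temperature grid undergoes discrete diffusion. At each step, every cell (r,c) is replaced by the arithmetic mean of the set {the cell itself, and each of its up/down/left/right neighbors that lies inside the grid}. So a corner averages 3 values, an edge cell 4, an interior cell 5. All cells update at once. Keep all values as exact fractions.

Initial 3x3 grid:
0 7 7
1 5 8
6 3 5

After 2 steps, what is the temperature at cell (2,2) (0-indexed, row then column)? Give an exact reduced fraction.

Answer: 49/9

Derivation:
Step 1: cell (2,2) = 16/3
Step 2: cell (2,2) = 49/9
Full grid after step 2:
  125/36 391/80 55/9
  69/20 471/100 1423/240
  133/36 1093/240 49/9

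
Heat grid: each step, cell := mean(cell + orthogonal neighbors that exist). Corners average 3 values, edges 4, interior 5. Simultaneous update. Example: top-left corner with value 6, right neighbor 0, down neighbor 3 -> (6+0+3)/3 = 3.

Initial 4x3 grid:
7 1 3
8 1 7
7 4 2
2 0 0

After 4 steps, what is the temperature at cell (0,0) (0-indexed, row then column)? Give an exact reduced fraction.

Step 1: cell (0,0) = 16/3
Step 2: cell (0,0) = 169/36
Step 3: cell (0,0) = 1249/270
Step 4: cell (0,0) = 14089/3240
Full grid after step 4:
  14089/3240 6493/1600 23563/6480
  46099/10800 11333/3000 74323/21600
  4433/1200 119531/36000 61519/21600
  14047/4320 238291/86400 32531/12960

Answer: 14089/3240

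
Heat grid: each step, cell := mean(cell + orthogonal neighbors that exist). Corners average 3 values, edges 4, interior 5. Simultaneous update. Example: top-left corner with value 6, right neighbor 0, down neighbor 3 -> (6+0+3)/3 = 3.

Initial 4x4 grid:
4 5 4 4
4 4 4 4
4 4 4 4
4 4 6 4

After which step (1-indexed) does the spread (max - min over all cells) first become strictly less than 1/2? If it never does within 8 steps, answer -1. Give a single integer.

Answer: 3

Derivation:
Step 1: max=14/3, min=4, spread=2/3
Step 2: max=271/60, min=4, spread=31/60
Step 3: max=2371/540, min=293/72, spread=347/1080
  -> spread < 1/2 first at step 3
Step 4: max=233329/54000, min=44491/10800, spread=5437/27000
Step 5: max=2086909/486000, min=1336717/324000, spread=163667/972000
Step 6: max=3107783/729000, min=26858497/6480000, spread=6896167/58320000
Step 7: max=1858950361/437400000, min=12110707291/2916000000, spread=846885347/8748000000
Step 8: max=27788843213/6561000000, min=109080795031/26244000000, spread=2074577821/26244000000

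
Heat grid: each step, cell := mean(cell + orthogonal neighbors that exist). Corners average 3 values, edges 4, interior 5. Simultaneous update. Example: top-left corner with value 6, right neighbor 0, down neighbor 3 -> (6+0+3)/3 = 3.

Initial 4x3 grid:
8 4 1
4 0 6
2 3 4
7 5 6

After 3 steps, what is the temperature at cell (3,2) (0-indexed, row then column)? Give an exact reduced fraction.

Step 1: cell (3,2) = 5
Step 2: cell (3,2) = 5
Step 3: cell (3,2) = 3181/720
Full grid after step 3:
  8639/2160 5721/1600 7759/2160
  13471/3600 7517/2000 6223/1800
  14831/3600 23011/6000 619/150
  9223/2160 65189/14400 3181/720

Answer: 3181/720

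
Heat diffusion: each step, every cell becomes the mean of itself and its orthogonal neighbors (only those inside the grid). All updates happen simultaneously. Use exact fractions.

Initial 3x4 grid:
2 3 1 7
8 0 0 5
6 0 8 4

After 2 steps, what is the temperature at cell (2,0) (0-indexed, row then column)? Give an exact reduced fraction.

Answer: 73/18

Derivation:
Step 1: cell (2,0) = 14/3
Step 2: cell (2,0) = 73/18
Full grid after step 2:
  59/18 647/240 683/240 133/36
  19/5 14/5 59/20 21/5
  73/18 401/120 449/120 38/9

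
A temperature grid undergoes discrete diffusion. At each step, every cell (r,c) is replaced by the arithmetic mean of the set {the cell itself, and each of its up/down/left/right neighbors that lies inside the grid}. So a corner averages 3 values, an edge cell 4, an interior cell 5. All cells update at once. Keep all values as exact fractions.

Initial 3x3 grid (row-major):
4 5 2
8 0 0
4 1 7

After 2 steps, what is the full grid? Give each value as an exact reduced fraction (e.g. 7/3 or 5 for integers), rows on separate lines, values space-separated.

After step 1:
  17/3 11/4 7/3
  4 14/5 9/4
  13/3 3 8/3
After step 2:
  149/36 271/80 22/9
  21/5 74/25 201/80
  34/9 16/5 95/36

Answer: 149/36 271/80 22/9
21/5 74/25 201/80
34/9 16/5 95/36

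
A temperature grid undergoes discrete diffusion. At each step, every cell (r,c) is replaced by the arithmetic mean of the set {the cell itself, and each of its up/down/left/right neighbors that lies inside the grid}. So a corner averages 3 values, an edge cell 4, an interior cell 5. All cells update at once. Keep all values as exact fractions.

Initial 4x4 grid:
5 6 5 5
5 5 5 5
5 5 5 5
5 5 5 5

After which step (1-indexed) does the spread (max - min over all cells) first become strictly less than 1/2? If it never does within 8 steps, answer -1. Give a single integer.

Step 1: max=16/3, min=5, spread=1/3
  -> spread < 1/2 first at step 1
Step 2: max=631/120, min=5, spread=31/120
Step 3: max=5611/1080, min=5, spread=211/1080
Step 4: max=556843/108000, min=5, spread=16843/108000
Step 5: max=4998643/972000, min=45079/9000, spread=130111/972000
Step 6: max=149442367/29160000, min=2707159/540000, spread=3255781/29160000
Step 7: max=4474353691/874800000, min=2711107/540000, spread=82360351/874800000
Step 8: max=133971316891/26244000000, min=488506441/97200000, spread=2074577821/26244000000

Answer: 1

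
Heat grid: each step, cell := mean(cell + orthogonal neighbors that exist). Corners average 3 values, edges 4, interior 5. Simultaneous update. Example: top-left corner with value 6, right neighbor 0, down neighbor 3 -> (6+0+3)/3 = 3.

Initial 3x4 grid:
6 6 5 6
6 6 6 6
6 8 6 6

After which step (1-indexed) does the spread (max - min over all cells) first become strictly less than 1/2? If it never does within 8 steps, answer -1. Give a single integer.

Step 1: max=20/3, min=17/3, spread=1
Step 2: max=391/60, min=689/120, spread=31/40
Step 3: max=3451/540, min=6269/1080, spread=211/360
Step 4: max=50909/8100, min=191051/32400, spread=839/2160
  -> spread < 1/2 first at step 4
Step 5: max=6079667/972000, min=5757887/972000, spread=5363/16200
Step 6: max=45261821/7290000, min=174007859/29160000, spread=93859/388800
Step 7: max=2705523139/437400000, min=10479438331/1749600000, spread=4568723/23328000
Step 8: max=323439295627/52488000000, min=631152124379/104976000000, spread=8387449/55987200

Answer: 4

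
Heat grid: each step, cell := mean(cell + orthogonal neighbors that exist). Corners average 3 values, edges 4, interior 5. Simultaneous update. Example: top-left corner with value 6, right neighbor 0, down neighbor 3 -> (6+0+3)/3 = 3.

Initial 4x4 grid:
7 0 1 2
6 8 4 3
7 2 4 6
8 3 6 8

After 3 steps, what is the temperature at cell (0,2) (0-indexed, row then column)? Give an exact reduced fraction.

Answer: 7523/2400

Derivation:
Step 1: cell (0,2) = 7/4
Step 2: cell (0,2) = 47/16
Step 3: cell (0,2) = 7523/2400
Full grid after step 3:
  1001/216 29393/7200 7523/2400 49/16
  37853/7200 13123/3000 7907/2000 2227/600
  12839/2400 10131/2000 7003/1500 8653/1800
  1327/240 1553/300 4709/900 2881/540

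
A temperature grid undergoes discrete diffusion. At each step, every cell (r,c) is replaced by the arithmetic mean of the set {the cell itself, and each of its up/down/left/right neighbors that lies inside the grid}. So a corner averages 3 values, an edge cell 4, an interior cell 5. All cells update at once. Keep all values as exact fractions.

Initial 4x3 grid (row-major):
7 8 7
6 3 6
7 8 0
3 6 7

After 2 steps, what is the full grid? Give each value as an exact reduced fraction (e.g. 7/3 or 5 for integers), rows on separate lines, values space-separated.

Answer: 19/3 529/80 23/4
499/80 27/5 449/80
1313/240 113/20 1103/240
52/9 307/60 187/36

Derivation:
After step 1:
  7 25/4 7
  23/4 31/5 4
  6 24/5 21/4
  16/3 6 13/3
After step 2:
  19/3 529/80 23/4
  499/80 27/5 449/80
  1313/240 113/20 1103/240
  52/9 307/60 187/36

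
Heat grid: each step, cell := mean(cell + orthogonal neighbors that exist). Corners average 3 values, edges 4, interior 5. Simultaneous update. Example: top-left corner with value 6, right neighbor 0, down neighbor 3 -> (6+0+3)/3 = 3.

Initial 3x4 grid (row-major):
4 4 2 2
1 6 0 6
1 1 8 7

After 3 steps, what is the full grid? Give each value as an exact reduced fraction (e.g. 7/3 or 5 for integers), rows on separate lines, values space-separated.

Answer: 128/45 3953/1200 11359/3600 7979/2160
1191/400 373/125 23729/6000 57151/14400
118/45 2089/600 2389/600 1151/240

Derivation:
After step 1:
  3 4 2 10/3
  3 12/5 22/5 15/4
  1 4 4 7
After step 2:
  10/3 57/20 103/30 109/36
  47/20 89/25 331/100 1109/240
  8/3 57/20 97/20 59/12
After step 3:
  128/45 3953/1200 11359/3600 7979/2160
  1191/400 373/125 23729/6000 57151/14400
  118/45 2089/600 2389/600 1151/240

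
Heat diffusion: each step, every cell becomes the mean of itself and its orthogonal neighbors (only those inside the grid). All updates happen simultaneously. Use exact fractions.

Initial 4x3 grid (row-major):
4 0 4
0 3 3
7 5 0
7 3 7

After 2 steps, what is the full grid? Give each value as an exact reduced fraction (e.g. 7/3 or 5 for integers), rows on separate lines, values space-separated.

Answer: 91/36 517/240 91/36
707/240 291/100 647/240
1051/240 99/25 791/240
191/36 181/40 151/36

Derivation:
After step 1:
  4/3 11/4 7/3
  7/2 11/5 5/2
  19/4 18/5 15/4
  17/3 11/2 10/3
After step 2:
  91/36 517/240 91/36
  707/240 291/100 647/240
  1051/240 99/25 791/240
  191/36 181/40 151/36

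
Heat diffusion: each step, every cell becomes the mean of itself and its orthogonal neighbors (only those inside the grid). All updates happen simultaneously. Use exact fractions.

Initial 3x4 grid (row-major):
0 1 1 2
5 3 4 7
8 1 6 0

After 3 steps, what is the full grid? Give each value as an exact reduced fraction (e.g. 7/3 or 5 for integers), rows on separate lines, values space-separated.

After step 1:
  2 5/4 2 10/3
  4 14/5 21/5 13/4
  14/3 9/2 11/4 13/3
After step 2:
  29/12 161/80 647/240 103/36
  101/30 67/20 3 907/240
  79/18 883/240 947/240 31/9
After step 3:
  1871/720 419/160 761/288 3361/1080
  1217/360 1849/600 161/48 9421/2880
  8233/2160 5531/1440 1013/288 4021/1080

Answer: 1871/720 419/160 761/288 3361/1080
1217/360 1849/600 161/48 9421/2880
8233/2160 5531/1440 1013/288 4021/1080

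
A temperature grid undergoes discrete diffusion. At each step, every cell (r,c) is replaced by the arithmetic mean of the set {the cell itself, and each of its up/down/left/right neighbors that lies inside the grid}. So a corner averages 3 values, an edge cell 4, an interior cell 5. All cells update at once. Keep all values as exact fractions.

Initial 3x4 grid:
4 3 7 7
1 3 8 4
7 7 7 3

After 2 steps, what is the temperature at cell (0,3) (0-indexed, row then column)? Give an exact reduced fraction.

Answer: 71/12

Derivation:
Step 1: cell (0,3) = 6
Step 2: cell (0,3) = 71/12
Full grid after step 2:
  32/9 527/120 223/40 71/12
  949/240 121/25 141/25 659/120
  59/12 433/80 1363/240 197/36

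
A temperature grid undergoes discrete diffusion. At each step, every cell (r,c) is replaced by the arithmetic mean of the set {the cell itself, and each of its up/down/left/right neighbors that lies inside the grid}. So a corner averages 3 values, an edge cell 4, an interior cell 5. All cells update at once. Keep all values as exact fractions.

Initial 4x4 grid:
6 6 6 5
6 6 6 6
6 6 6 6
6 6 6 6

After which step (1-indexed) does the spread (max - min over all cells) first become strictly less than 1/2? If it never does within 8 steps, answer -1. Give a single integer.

Answer: 1

Derivation:
Step 1: max=6, min=17/3, spread=1/3
  -> spread < 1/2 first at step 1
Step 2: max=6, min=103/18, spread=5/18
Step 3: max=6, min=1255/216, spread=41/216
Step 4: max=6, min=37837/6480, spread=1043/6480
Step 5: max=6, min=1140847/194400, spread=25553/194400
Step 6: max=107921/18000, min=34320541/5832000, spread=645863/5832000
Step 7: max=719029/120000, min=1032118309/174960000, spread=16225973/174960000
Step 8: max=323299/54000, min=31015322017/5248800000, spread=409340783/5248800000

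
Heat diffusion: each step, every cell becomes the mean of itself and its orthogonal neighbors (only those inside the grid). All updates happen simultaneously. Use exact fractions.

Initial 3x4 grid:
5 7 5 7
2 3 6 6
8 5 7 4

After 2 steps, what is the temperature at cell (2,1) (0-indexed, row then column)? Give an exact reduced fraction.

Step 1: cell (2,1) = 23/4
Step 2: cell (2,1) = 417/80
Full grid after step 2:
  85/18 1231/240 453/80 6
  563/120 101/20 11/2 1369/240
  61/12 417/80 1339/240 203/36

Answer: 417/80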